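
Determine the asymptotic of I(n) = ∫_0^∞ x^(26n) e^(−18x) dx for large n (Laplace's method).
I(n) ~ (sqrt(2π·26n) / 18) · (26n/(18e))^(26n)

Write the integrand as exp(26n ln x − 18x) and set f(x) = 26n ln x − 18x. Then f'(x) = 26n/x − 18 = 0 at x* = 26n/18, and f''(x*) = −26n/x*^2 = −18^2/(26n). Laplace's method (interior maximum) gives
  I(n) ~ e^(f(x*)) · sqrt(2π / |f''(x*)|)
        = exp(26n ln(26n/18) − 26n) · sqrt(2π · 26n / 18^2)
        = (26n/18)^(26n) e^(−26n) · sqrt(2π·26n) / 18
        = (sqrt(2π·26n) / 18) · (26n/(18e))^(26n).
This matches Γ(26n+1)/18^(26n+1) with Stirling applied to Γ.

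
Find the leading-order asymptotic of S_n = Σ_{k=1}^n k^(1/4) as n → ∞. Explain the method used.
S_n ~ (4/5) · n^(5/4)

Integral comparison: Σ_{k=1}^n k^(1/4) = ∫_0^n x^(1/4) dx + O(n^(1/4)). The integral is n^(1 + 1/4) / (1 + 1/4) = n^((1+4)/4) / ((1+4)/4) = (4/5) · n^(5/4).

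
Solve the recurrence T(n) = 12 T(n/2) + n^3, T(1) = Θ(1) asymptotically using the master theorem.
T(n) = Θ(n^(log_2 12))

Master theorem: compare f(n) = n^3 to n^(log_2 12) where log_2 12 ≈ 3.585. Since 3 < log_2 12, we have f(n) = O(n^(log_2 12 − ε)) for some ε > 0 — Case 1. Hence T(n) = Θ(n^(log_2 12)).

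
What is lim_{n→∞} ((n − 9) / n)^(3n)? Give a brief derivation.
lim = e^(−27)

Rewrite as (1 − 9/n)^(3n). By the standard limit (1 + x/n)^n → e^x, we have (1 − 9/n)^n → e^(−9), and raising to the 3rd power gives e^(−27).
More precisely, ln[(1 − 9/n)^(3n)] = 3n · ln(1 − 9/n) = 3n · (-9/n + O(1/n^2)) = -27 + O(1/n) → -27.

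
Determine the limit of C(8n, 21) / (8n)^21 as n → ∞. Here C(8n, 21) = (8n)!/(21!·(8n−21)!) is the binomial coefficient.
lim = 1/21! = 1/51090942171709440000

With N = 8n → ∞: C(N, 21) / N^21 = [N(N−1)…(N−20)] / (21! · N^21) = (1/21!) · 1 · (1 − 1/(8n)) · … · (1 − 20/(8n)). Each factor → 1 as N → ∞, so the limit is 1/21! = 1/51090942171709440000.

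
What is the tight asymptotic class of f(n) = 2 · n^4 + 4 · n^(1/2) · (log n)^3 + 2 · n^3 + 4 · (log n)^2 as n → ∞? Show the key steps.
f(n) ∈ Θ(n^4)

Compare the terms by growth order. For large n, n^a · (log n)^b dominates n^a' · (log n)^b' iff a > a', or (a = a' and b > b'). Ranking the 4 terms shows the dominant one is 2 · n^4. Hence f(n) ∈ Θ(n^4).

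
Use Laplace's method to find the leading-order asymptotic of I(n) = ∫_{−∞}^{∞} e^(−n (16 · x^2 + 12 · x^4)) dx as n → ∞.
I(n) ~ sqrt(π/(16n))

φ(x) = 16 · x^2 + 12 · x^4 has its unique global minimum at x* = 0 (since φ'(x) = 32x + 48x^3 = 0 only at x = 0 for real x with both coefficients positive, and φ → ∞ as |x| → ∞). At x* = 0, φ(0) = 0 and φ''(0) = 32. Laplace's method then gives
  I(n) ~ sqrt(2π / (n · φ''(0))) · e^(−n φ(0)) = sqrt(2π / (32n)) = sqrt(π/(16n)).
The 12 · x^4 term contributes only at subleading order (an O(1/n) relative correction).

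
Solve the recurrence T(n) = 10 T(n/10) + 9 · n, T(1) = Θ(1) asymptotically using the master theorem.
T(n) = Θ(n log n)

log_10 10 = 1, and f(n) = 9 · n = Θ(n^(log_10 10)). This is Case 2 of the master theorem: T(n) = Θ(f(n) · log n) = Θ(n log n).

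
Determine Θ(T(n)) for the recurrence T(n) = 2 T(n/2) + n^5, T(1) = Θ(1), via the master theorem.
T(n) = Θ(n^5)

log_2 2 ≈ 1.000. f(n) = n^5 dominates n^(log_2 2) since 5 > 1.000, and the regularity condition a·f(n/b) = 2·(n/2)^5 = (2/32)·n^5 ≤ c·f(n) holds with c = 2/32 ≈ 0.0625 < 1. So this is Case 3: T(n) = Θ(f(n)) = Θ(n^5).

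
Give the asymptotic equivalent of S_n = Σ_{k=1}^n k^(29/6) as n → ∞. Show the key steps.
S_n ~ (6/35) · n^(35/6)

Integral comparison: Σ_{k=1}^n k^(29/6) = ∫_0^n x^(29/6) dx + O(n^(29/6)). The integral is n^(1 + 29/6) / (1 + 29/6) = n^((29+6)/6) / ((29+6)/6) = (6/35) · n^(35/6).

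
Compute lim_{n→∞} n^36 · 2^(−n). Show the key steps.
lim = 0

Exponentials with base > 1 dominate every fixed polynomial: for any fixed c, n^c / 2^n → 0 as n → ∞ (e.g. by the ratio test, or by writing 2^n = e^(n ln 2) and noting e^(n ln 2) / n^c → ∞). Hence n^36 · 2^(−n) = n^36 / 2^n → 0.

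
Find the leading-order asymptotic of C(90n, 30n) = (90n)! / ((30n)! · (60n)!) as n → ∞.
C(90n, 30n) ~ (27/4)^(30n) · sqrt(3/(4π·30n))

Write N = 30n. Apply Stirling to each factorial:
  (3N)! ~ sqrt(2π·3N) · (3N/e)^(3N),
  N! ~ sqrt(2π N) · (N/e)^N,
  (2N)! ~ sqrt(2π·2N) · (2N/e)^(2N).
The exponential factors combine to (3N)^(3N) / (N^N · (2N)^(2N)) = 3^(3N)/2^(2N) = (3^3/2^2)^N = (27/4)^N.
The square-root prefactors combine to sqrt(2π·3N) / (sqrt(2π N)·sqrt(2π·2N)) = sqrt(3 / (2π·2·N)) = sqrt(3/(4π·30n)).
Substituting N = 30n: C(90n, 30n) ~ (27/4)^(30n) · sqrt(3/(4π·30n)).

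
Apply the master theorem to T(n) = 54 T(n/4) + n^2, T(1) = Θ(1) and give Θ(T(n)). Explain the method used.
T(n) = Θ(n^(log_4 54))

Master theorem: compare f(n) = n^2 to n^(log_4 54) where log_4 54 ≈ 2.877. Since 2 < log_4 54, we have f(n) = O(n^(log_4 54 − ε)) for some ε > 0 — Case 1. Hence T(n) = Θ(n^(log_4 54)).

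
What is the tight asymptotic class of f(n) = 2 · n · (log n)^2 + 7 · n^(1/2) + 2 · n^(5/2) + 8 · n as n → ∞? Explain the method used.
f(n) ∈ Θ(n^(5/2))

Compare the terms by growth order. For large n, n^a · (log n)^b dominates n^a' · (log n)^b' iff a > a', or (a = a' and b > b'). Ranking the 4 terms shows the dominant one is 2 · n^(5/2). Hence f(n) ∈ Θ(n^(5/2)).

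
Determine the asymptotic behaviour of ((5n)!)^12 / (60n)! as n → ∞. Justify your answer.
((5n)!)^12/(60n)! ~ ((2π·5n)^(11/2) / sqrt(12)) · 12^(−12·5n)  →  0

Write N = 5n. Stirling: N! ~ sqrt(2π N)(N/e)^N and (12N)! ~ sqrt(2π·12N)·(12N/e)^(12N).
  (N!)^12/(12N)! ~ (2π N)^(12/2) (N/e)^(12N) / [sqrt(2π·12N) (12N/e)^(12N)]
     = (2π N)^(12/2) / sqrt(2π·12N) · (N/(12N))^(12N)
     = (2π N)^((12−1)/2) / sqrt(12) · 12^(−12N).
Since 12^12 > 1, the factor 12^(−12N) decays exponentially, so the ratio → 0. Substituting N = 5n gives the stated form.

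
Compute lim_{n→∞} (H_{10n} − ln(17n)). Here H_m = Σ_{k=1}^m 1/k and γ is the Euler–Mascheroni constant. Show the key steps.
lim = ln(10/17) + γ

By Euler-Maclaurin, H_m = ln m + γ + O(1/m). So
  H_{10n} − ln(17n) = ln(10n) + γ − ln(17n) + O(1/n)
                       = ln(10/17) + γ + O(1/n).
Hence the limit is ln(10/17) + γ.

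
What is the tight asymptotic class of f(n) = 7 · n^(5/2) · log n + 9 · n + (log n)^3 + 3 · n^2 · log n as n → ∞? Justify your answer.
f(n) ∈ Θ(n^(5/2) · log n)

Compare the terms by growth order. For large n, n^a · (log n)^b dominates n^a' · (log n)^b' iff a > a', or (a = a' and b > b'). Ranking the 4 terms shows the dominant one is 7 · n^(5/2) · log n. Hence f(n) ∈ Θ(n^(5/2) · log n).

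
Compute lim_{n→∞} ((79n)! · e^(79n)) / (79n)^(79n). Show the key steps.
lim = ∞

Stirling: (79n)! ~ sqrt(2π·79n) · (79n/e)^(79n). Hence
  (79n)! · e^(79n) / (79n)^(79n) ~ sqrt(2π·79n) = sqrt(2π·79) · sqrt(n) → ∞.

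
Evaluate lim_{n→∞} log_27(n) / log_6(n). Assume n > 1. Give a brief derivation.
lim = ln(6) / ln(27) = log_27(6)

Change of base: log_27(n) = ln n / ln 27 and log_6(n) = ln n / ln 6. The ratio is (ln n / ln 27) · (ln 6 / ln n) = ln 6 / ln 27, a constant independent of n. So the limit is ln 6 / ln 27 = log_27(6).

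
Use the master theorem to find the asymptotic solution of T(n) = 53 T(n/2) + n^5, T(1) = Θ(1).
T(n) = Θ(n^(log_2 53))

Master theorem: compare f(n) = n^5 to n^(log_2 53) where log_2 53 ≈ 5.728. Since 5 < log_2 53, we have f(n) = O(n^(log_2 53 − ε)) for some ε > 0 — Case 1. Hence T(n) = Θ(n^(log_2 53)).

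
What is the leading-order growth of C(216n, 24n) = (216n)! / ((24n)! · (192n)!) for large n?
C(216n, 24n) ~ (387420489/16777216)^(24n) · sqrt(9/(16π·24n))

Write N = 24n. Apply Stirling to each factorial:
  (9N)! ~ sqrt(2π·9N) · (9N/e)^(9N),
  N! ~ sqrt(2π N) · (N/e)^N,
  (8N)! ~ sqrt(2π·8N) · (8N/e)^(8N).
The exponential factors combine to (9N)^(9N) / (N^N · (8N)^(8N)) = 9^(9N)/8^(8N) = (9^9/8^8)^N = (387420489/16777216)^N.
The square-root prefactors combine to sqrt(2π·9N) / (sqrt(2π N)·sqrt(2π·8N)) = sqrt(9 / (2π·8·N)) = sqrt(9/(16π·24n)).
Substituting N = 24n: C(216n, 24n) ~ (387420489/16777216)^(24n) · sqrt(9/(16π·24n)).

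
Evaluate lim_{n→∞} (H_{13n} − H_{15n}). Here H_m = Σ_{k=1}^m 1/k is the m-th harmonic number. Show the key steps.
lim = ln(13/15)

Euler-Maclaurin gives H_m = ln m + γ + 1/(2m) + O(1/m^2). The γ and O(1/m) terms cancel in the difference:
  H_{13n} − H_{15n} = ln(13n) − ln(15n) + O(1/n) = ln(13/15) + O(1/n).
Hence the limit is ln(13/15).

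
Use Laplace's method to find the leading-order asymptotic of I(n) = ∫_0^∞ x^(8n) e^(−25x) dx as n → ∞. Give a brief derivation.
I(n) ~ (sqrt(2π·8n) / 25) · (8n/(25e))^(8n)

Write the integrand as exp(8n ln x − 25x) and set f(x) = 8n ln x − 25x. Then f'(x) = 8n/x − 25 = 0 at x* = 8n/25, and f''(x*) = −8n/x*^2 = −25^2/(8n). Laplace's method (interior maximum) gives
  I(n) ~ e^(f(x*)) · sqrt(2π / |f''(x*)|)
        = exp(8n ln(8n/25) − 8n) · sqrt(2π · 8n / 25^2)
        = (8n/25)^(8n) e^(−8n) · sqrt(2π·8n) / 25
        = (sqrt(2π·8n) / 25) · (8n/(25e))^(8n).
This matches Γ(8n+1)/25^(8n+1) with Stirling applied to Γ.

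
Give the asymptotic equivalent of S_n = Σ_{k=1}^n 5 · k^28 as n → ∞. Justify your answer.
S_n ~ 5 · n^29 / 29

By integral comparison (Euler-Maclaurin), Σ_{k=1}^n 5 · k^28 = 5 · ∫_0^n x^28 dx + O(n^28) = 5 · n^29/29 + O(n^28). (Equivalently, Faulhaber's formula gives the same leading term.)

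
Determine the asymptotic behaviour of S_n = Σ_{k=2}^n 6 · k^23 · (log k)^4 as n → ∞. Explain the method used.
S_n ~ n^24 · (log n)^4 / 4

By integral comparison, S_n = ∫_1^n 6 · x^23 · (log x)^4 dx + O(n^23 · (log n)^4). For the integral, the leading term of ∫_1^n x^23 (log x)^4 dx is n^24/24 · (log n)^4 (by repeated integration by parts; each step lowers the log-exponent and produces a relatively O(1/log n) correction). Hence S_n ~ n^24 · (log n)^4 / 4.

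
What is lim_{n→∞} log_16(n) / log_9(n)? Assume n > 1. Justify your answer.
lim = ln(9) / ln(16) = log_16(9)

Change of base: log_16(n) = ln n / ln 16 and log_9(n) = ln n / ln 9. The ratio is (ln n / ln 16) · (ln 9 / ln n) = ln 9 / ln 16, a constant independent of n. So the limit is ln 9 / ln 16 = log_16(9).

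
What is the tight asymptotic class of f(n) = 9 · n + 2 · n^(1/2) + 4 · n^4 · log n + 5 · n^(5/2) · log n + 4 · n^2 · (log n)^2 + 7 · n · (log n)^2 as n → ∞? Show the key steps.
f(n) ∈ Θ(n^4 · log n)

Compare the terms by growth order. For large n, n^a · (log n)^b dominates n^a' · (log n)^b' iff a > a', or (a = a' and b > b'). Ranking the 6 terms shows the dominant one is 4 · n^4 · log n. Hence f(n) ∈ Θ(n^4 · log n).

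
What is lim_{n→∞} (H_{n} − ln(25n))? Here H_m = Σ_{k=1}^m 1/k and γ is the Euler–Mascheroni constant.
lim = −ln 25 + γ

By Euler-Maclaurin, H_m = ln m + γ + O(1/m). So
  H_{n} − ln(25n) = ln(n) + γ − ln(25n) + O(1/n)
                       = ln(1/25) + γ + O(1/n).
Hence the limit is ln(1/25) + γ.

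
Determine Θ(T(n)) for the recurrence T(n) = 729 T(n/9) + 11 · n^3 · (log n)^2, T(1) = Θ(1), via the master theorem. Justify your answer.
T(n) = Θ(n^3 · (log n)^3)

Here log_9 729 = 3 and f(n) = 11 · n^3 · (log n)^2 = Θ(n^(log_9 729) · (log n)^2). This is the extended Case 2 of the master theorem (f matches the critical exponent up to log factors), giving T(n) = Θ(n^(log_9 729) · (log n)^(2+1)) = Θ(n^3 · (log n)^3).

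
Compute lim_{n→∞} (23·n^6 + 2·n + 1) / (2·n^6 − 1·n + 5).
lim = 23/2

For large n the leading n^6 terms dominate both numerator and denominator. Dividing top and bottom by n^6, every other term tends to 0, leaving 23/2.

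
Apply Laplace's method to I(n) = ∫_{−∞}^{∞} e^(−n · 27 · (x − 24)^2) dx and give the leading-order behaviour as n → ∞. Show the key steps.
I(n) = sqrt(π/(27n))

Here φ(x) = 27 · (x − 24)^2 has its unique minimum at x* = 24 with φ(x*) = 0 and φ''(x*) = 54. Laplace's method gives
  I(n) ~ e^(−n φ(x*)) · sqrt(2π / (n · φ''(x*))) = sqrt(2π / (54n)) = sqrt(π/(27n)).
This is exact: substituting u = (x − 24)·sqrt(27n) gives I(n) = (1/sqrt(27n)) ∫_{−∞}^{∞} e^(−u^2) du = sqrt(π/(27n)).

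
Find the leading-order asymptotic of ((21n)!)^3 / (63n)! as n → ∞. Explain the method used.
((21n)!)^3/(63n)! ~ ((2π·21n)^(2/2) / sqrt(3)) · 3^(−3·21n)  →  0

Write N = 21n. Stirling: N! ~ sqrt(2π N)(N/e)^N and (3N)! ~ sqrt(2π·3N)·(3N/e)^(3N).
  (N!)^3/(3N)! ~ (2π N)^(3/2) (N/e)^(3N) / [sqrt(2π·3N) (3N/e)^(3N)]
     = (2π N)^(3/2) / sqrt(2π·3N) · (N/(3N))^(3N)
     = (2π N)^((3−1)/2) / sqrt(3) · 3^(−3N).
Since 3^3 > 1, the factor 3^(−3N) decays exponentially, so the ratio → 0. Substituting N = 21n gives the stated form.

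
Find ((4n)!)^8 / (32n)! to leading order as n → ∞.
((4n)!)^8/(32n)! ~ ((2π·4n)^(7/2) / sqrt(8)) · 8^(−8·4n)  →  0

Write N = 4n. Stirling: N! ~ sqrt(2π N)(N/e)^N and (8N)! ~ sqrt(2π·8N)·(8N/e)^(8N).
  (N!)^8/(8N)! ~ (2π N)^(8/2) (N/e)^(8N) / [sqrt(2π·8N) (8N/e)^(8N)]
     = (2π N)^(8/2) / sqrt(2π·8N) · (N/(8N))^(8N)
     = (2π N)^((8−1)/2) / sqrt(8) · 8^(−8N).
Since 8^8 > 1, the factor 8^(−8N) decays exponentially, so the ratio → 0. Substituting N = 4n gives the stated form.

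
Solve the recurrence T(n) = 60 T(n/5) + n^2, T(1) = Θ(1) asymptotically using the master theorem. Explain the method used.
T(n) = Θ(n^(log_5 60))

Master theorem: compare f(n) = n^2 to n^(log_5 60) where log_5 60 ≈ 2.544. Since 2 < log_5 60, we have f(n) = O(n^(log_5 60 − ε)) for some ε > 0 — Case 1. Hence T(n) = Θ(n^(log_5 60)).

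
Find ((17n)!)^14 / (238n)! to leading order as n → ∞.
((17n)!)^14/(238n)! ~ ((2π·17n)^(13/2) / sqrt(14)) · 14^(−14·17n)  →  0

Write N = 17n. Stirling: N! ~ sqrt(2π N)(N/e)^N and (14N)! ~ sqrt(2π·14N)·(14N/e)^(14N).
  (N!)^14/(14N)! ~ (2π N)^(14/2) (N/e)^(14N) / [sqrt(2π·14N) (14N/e)^(14N)]
     = (2π N)^(14/2) / sqrt(2π·14N) · (N/(14N))^(14N)
     = (2π N)^((14−1)/2) / sqrt(14) · 14^(−14N).
Since 14^14 > 1, the factor 14^(−14N) decays exponentially, so the ratio → 0. Substituting N = 17n gives the stated form.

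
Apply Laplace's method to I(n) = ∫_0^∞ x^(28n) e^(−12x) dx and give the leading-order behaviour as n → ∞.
I(n) ~ (sqrt(2π·28n) / 12) · (28n/(12e))^(28n)

Write the integrand as exp(28n ln x − 12x) and set f(x) = 28n ln x − 12x. Then f'(x) = 28n/x − 12 = 0 at x* = 28n/12, and f''(x*) = −28n/x*^2 = −12^2/(28n). Laplace's method (interior maximum) gives
  I(n) ~ e^(f(x*)) · sqrt(2π / |f''(x*)|)
        = exp(28n ln(28n/12) − 28n) · sqrt(2π · 28n / 12^2)
        = (28n/12)^(28n) e^(−28n) · sqrt(2π·28n) / 12
        = (sqrt(2π·28n) / 12) · (28n/(12e))^(28n).
This matches Γ(28n+1)/12^(28n+1) with Stirling applied to Γ.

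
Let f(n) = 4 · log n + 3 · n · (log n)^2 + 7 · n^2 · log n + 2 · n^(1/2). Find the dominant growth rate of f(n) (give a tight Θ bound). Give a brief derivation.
f(n) ∈ Θ(n^2 · log n)

Compare the terms by growth order. For large n, n^a · (log n)^b dominates n^a' · (log n)^b' iff a > a', or (a = a' and b > b'). Ranking the 4 terms shows the dominant one is 7 · n^2 · log n. Hence f(n) ∈ Θ(n^2 · log n).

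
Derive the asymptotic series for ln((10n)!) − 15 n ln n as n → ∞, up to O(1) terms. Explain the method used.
ln((10n)!) − 15 n ln n = −5 n ln n + 10(ln 10 − 1) n + (1/2) ln(2π·10n) + O(1/n)

Stirling: ln((10n)!) = 10n ln(10n) − 10n + (1/2) ln(2π·10n) + O(1/n).
Expand 10n ln(10n) = 10n (ln n + ln 10) = 10n ln n + 10n ln 10.
Subtract 15n ln n: leading term is (10 − 15) n ln n = −5 n ln n. The next term is 10n ln 10 − 10n = 10(ln 10 − 1) n. Then the (1/2) ln(2π·10n) correction.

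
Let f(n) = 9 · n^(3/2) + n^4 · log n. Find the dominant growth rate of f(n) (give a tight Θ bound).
f(n) ∈ Θ(n^4 · log n)

Compare the terms by growth order. For large n, n^a · (log n)^b dominates n^a' · (log n)^b' iff a > a', or (a = a' and b > b'). Ranking the 2 terms shows the dominant one is n^4 · log n. Hence f(n) ∈ Θ(n^4 · log n).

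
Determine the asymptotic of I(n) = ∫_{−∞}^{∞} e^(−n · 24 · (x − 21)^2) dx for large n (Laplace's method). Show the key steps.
I(n) = sqrt(π/(24n))

Here φ(x) = 24 · (x − 21)^2 has its unique minimum at x* = 21 with φ(x*) = 0 and φ''(x*) = 48. Laplace's method gives
  I(n) ~ e^(−n φ(x*)) · sqrt(2π / (n · φ''(x*))) = sqrt(2π / (48n)) = sqrt(π/(24n)).
This is exact: substituting u = (x − 21)·sqrt(24n) gives I(n) = (1/sqrt(24n)) ∫_{−∞}^{∞} e^(−u^2) du = sqrt(π/(24n)).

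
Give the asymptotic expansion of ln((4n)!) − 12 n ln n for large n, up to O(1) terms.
ln((4n)!) − 12 n ln n = −8 n ln n + 4(ln 4 − 1) n + (1/2) ln(2π·4n) + O(1/n)

Stirling: ln((4n)!) = 4n ln(4n) − 4n + (1/2) ln(2π·4n) + O(1/n).
Expand 4n ln(4n) = 4n (ln n + ln 4) = 4n ln n + 4n ln 4.
Subtract 12n ln n: leading term is (4 − 12) n ln n = −8 n ln n. The next term is 4n ln 4 − 4n = 4(ln 4 − 1) n. Then the (1/2) ln(2π·4n) correction.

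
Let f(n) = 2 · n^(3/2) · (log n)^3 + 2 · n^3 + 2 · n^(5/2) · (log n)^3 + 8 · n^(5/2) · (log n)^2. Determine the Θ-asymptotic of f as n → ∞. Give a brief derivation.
f(n) ∈ Θ(n^3)

Compare the terms by growth order. For large n, n^a · (log n)^b dominates n^a' · (log n)^b' iff a > a', or (a = a' and b > b'). Ranking the 4 terms shows the dominant one is 2 · n^3. Hence f(n) ∈ Θ(n^3).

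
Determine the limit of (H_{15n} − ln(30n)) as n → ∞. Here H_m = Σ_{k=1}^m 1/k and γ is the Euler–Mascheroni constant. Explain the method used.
lim = −ln 2 + γ

By Euler-Maclaurin, H_m = ln m + γ + O(1/m). So
  H_{15n} − ln(30n) = ln(15n) + γ − ln(30n) + O(1/n)
                       = ln(15/30) + γ + O(1/n).
Hence the limit is ln(15/30) + γ (= −ln 2).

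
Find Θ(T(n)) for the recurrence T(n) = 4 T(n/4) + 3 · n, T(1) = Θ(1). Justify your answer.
T(n) = Θ(n log n)

log_4 4 = 1, and f(n) = 3 · n = Θ(n^(log_4 4)). This is Case 2 of the master theorem: T(n) = Θ(f(n) · log n) = Θ(n log n).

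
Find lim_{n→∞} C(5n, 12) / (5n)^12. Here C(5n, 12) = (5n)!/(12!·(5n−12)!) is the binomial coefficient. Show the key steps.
lim = 1/12! = 1/479001600

With N = 5n → ∞: C(N, 12) / N^12 = [N(N−1)…(N−11)] / (12! · N^12) = (1/12!) · 1 · (1 − 1/(5n)) · … · (1 − 11/(5n)). Each factor → 1 as N → ∞, so the limit is 1/12! = 1/479001600.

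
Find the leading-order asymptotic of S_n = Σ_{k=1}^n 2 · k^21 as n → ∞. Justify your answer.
S_n ~ n^22 / 11

By integral comparison (Euler-Maclaurin), Σ_{k=1}^n 2 · k^21 = 2 · ∫_0^n x^21 dx + O(n^21) = 2 · n^22/22 = n^22 / 11 + O(n^21). (Equivalently, Faulhaber's formula gives the same leading term.)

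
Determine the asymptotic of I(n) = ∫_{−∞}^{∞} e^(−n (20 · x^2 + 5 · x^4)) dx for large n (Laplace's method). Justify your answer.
I(n) ~ sqrt(π/(20n))

φ(x) = 20 · x^2 + 5 · x^4 has its unique global minimum at x* = 0 (since φ'(x) = 40x + 20x^3 = 0 only at x = 0 for real x with both coefficients positive, and φ → ∞ as |x| → ∞). At x* = 0, φ(0) = 0 and φ''(0) = 40. Laplace's method then gives
  I(n) ~ sqrt(2π / (n · φ''(0))) · e^(−n φ(0)) = sqrt(2π / (40n)) = sqrt(π/(20n)).
The 5 · x^4 term contributes only at subleading order (an O(1/n) relative correction).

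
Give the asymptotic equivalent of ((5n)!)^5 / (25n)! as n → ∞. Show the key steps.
((5n)!)^5/(25n)! ~ ((2π·5n)^(4/2) / sqrt(5)) · 5^(−5·5n)  →  0

Write N = 5n. Stirling: N! ~ sqrt(2π N)(N/e)^N and (5N)! ~ sqrt(2π·5N)·(5N/e)^(5N).
  (N!)^5/(5N)! ~ (2π N)^(5/2) (N/e)^(5N) / [sqrt(2π·5N) (5N/e)^(5N)]
     = (2π N)^(5/2) / sqrt(2π·5N) · (N/(5N))^(5N)
     = (2π N)^((5−1)/2) / sqrt(5) · 5^(−5N).
Since 5^5 > 1, the factor 5^(−5N) decays exponentially, so the ratio → 0. Substituting N = 5n gives the stated form.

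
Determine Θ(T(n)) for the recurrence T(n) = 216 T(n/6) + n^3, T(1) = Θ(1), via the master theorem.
T(n) = Θ(n^3 log n)

log_6 216 = 3, and f(n) = n^3 = Θ(n^(log_6 216)). This is Case 2 of the master theorem: T(n) = Θ(f(n) · log n) = Θ(n^3 log n).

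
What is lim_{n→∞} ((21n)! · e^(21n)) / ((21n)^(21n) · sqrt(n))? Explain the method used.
lim = sqrt(2π·21)

Stirling: (21n)! ~ sqrt(2π·21n) · (21n/e)^(21n). Hence
  (21n)! · e^(21n) / (21n)^(21n) ~ sqrt(2π·21n).
Dividing by sqrt(n): sqrt(2π·21n) / sqrt(n) = sqrt(2π·21) · n^((1−1)/2), so the limit is sqrt(2π·21).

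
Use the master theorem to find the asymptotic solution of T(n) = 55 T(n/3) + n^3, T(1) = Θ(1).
T(n) = Θ(n^(log_3 55))

Master theorem: compare f(n) = n^3 to n^(log_3 55) where log_3 55 ≈ 3.648. Since 3 < log_3 55, we have f(n) = O(n^(log_3 55 − ε)) for some ε > 0 — Case 1. Hence T(n) = Θ(n^(log_3 55)).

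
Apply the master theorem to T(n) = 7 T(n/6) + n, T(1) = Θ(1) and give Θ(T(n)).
T(n) = Θ(n^(log_6 7))

Master theorem: compare f(n) = n to n^(log_6 7) where log_6 7 ≈ 1.086. Since 1 < log_6 7, we have f(n) = O(n^(log_6 7 − ε)) for some ε > 0 — Case 1. Hence T(n) = Θ(n^(log_6 7)).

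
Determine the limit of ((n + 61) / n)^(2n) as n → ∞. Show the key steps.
lim = e^122

Rewrite as (1 + 61/n)^(2n). By the standard limit (1 + x/n)^n → e^x, we have (1 + 61/n)^n → e^61, and raising to the 2nd power gives e^122.
More precisely, ln[(1 + 61/n)^(2n)] = 2n · ln(1 + 61/n) = 2n · (61/n + O(1/n^2)) = 122 + O(1/n) → 122.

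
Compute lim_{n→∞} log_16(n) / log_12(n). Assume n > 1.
lim = ln(12) / ln(16) = log_16(12)

Change of base: log_16(n) = ln n / ln 16 and log_12(n) = ln n / ln 12. The ratio is (ln n / ln 16) · (ln 12 / ln n) = ln 12 / ln 16, a constant independent of n. So the limit is ln 12 / ln 16 = log_16(12).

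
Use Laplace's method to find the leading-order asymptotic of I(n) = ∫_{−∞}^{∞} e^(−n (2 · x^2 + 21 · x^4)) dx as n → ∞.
I(n) ~ sqrt(π/(2n))

φ(x) = 2 · x^2 + 21 · x^4 has its unique global minimum at x* = 0 (since φ'(x) = 4x + 84x^3 = 0 only at x = 0 for real x with both coefficients positive, and φ → ∞ as |x| → ∞). At x* = 0, φ(0) = 0 and φ''(0) = 4. Laplace's method then gives
  I(n) ~ sqrt(2π / (n · φ''(0))) · e^(−n φ(0)) = sqrt(2π / (4n)) = sqrt(π/(2n)).
The 21 · x^4 term contributes only at subleading order (an O(1/n) relative correction).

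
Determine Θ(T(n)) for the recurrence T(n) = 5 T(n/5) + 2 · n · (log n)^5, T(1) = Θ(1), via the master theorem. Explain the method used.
T(n) = Θ(n · (log n)^6)

Here log_5 5 = 1 and f(n) = 2 · n · (log n)^5 = Θ(n^(log_5 5) · (log n)^5). This is the extended Case 2 of the master theorem (f matches the critical exponent up to log factors), giving T(n) = Θ(n^(log_5 5) · (log n)^(5+1)) = Θ(n · (log n)^6).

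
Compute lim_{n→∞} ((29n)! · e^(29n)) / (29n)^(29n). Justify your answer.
lim = ∞

Stirling: (29n)! ~ sqrt(2π·29n) · (29n/e)^(29n). Hence
  (29n)! · e^(29n) / (29n)^(29n) ~ sqrt(2π·29n) = sqrt(2π·29) · sqrt(n) → ∞.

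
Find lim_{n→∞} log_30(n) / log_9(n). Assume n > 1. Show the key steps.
lim = ln(9) / ln(30) = log_30(9)

Change of base: log_30(n) = ln n / ln 30 and log_9(n) = ln n / ln 9. The ratio is (ln n / ln 30) · (ln 9 / ln n) = ln 9 / ln 30, a constant independent of n. So the limit is ln 9 / ln 30 = log_30(9).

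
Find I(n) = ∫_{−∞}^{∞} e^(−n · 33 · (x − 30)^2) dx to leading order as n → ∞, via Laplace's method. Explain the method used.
I(n) = sqrt(π/(33n))

Here φ(x) = 33 · (x − 30)^2 has its unique minimum at x* = 30 with φ(x*) = 0 and φ''(x*) = 66. Laplace's method gives
  I(n) ~ e^(−n φ(x*)) · sqrt(2π / (n · φ''(x*))) = sqrt(2π / (66n)) = sqrt(π/(33n)).
This is exact: substituting u = (x − 30)·sqrt(33n) gives I(n) = (1/sqrt(33n)) ∫_{−∞}^{∞} e^(−u^2) du = sqrt(π/(33n)).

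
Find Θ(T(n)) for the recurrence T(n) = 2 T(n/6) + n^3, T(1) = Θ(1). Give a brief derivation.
T(n) = Θ(n^3)

log_6 2 ≈ 0.387. f(n) = n^3 dominates n^(log_6 2) since 3 > 0.387, and the regularity condition a·f(n/b) = 2·(n/6)^3 = (2/216)·n^3 ≤ c·f(n) holds with c = 2/216 ≈ 0.00926 < 1. So this is Case 3: T(n) = Θ(f(n)) = Θ(n^3).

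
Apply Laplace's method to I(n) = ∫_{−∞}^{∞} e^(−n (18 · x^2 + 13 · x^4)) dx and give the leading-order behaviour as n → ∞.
I(n) ~ sqrt(π/(18n))

φ(x) = 18 · x^2 + 13 · x^4 has its unique global minimum at x* = 0 (since φ'(x) = 36x + 52x^3 = 0 only at x = 0 for real x with both coefficients positive, and φ → ∞ as |x| → ∞). At x* = 0, φ(0) = 0 and φ''(0) = 36. Laplace's method then gives
  I(n) ~ sqrt(2π / (n · φ''(0))) · e^(−n φ(0)) = sqrt(2π / (36n)) = sqrt(π/(18n)).
The 13 · x^4 term contributes only at subleading order (an O(1/n) relative correction).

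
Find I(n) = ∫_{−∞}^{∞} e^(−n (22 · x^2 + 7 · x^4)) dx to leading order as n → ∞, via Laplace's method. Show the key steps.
I(n) ~ sqrt(π/(22n))

φ(x) = 22 · x^2 + 7 · x^4 has its unique global minimum at x* = 0 (since φ'(x) = 44x + 28x^3 = 0 only at x = 0 for real x with both coefficients positive, and φ → ∞ as |x| → ∞). At x* = 0, φ(0) = 0 and φ''(0) = 44. Laplace's method then gives
  I(n) ~ sqrt(2π / (n · φ''(0))) · e^(−n φ(0)) = sqrt(2π / (44n)) = sqrt(π/(22n)).
The 7 · x^4 term contributes only at subleading order (an O(1/n) relative correction).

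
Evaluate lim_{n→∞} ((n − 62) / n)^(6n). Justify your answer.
lim = e^(−372)

Rewrite as (1 − 62/n)^(6n). By the standard limit (1 + x/n)^n → e^x, we have (1 − 62/n)^n → e^(−62), and raising to the 6th power gives e^(−372).
More precisely, ln[(1 − 62/n)^(6n)] = 6n · ln(1 − 62/n) = 6n · (-62/n + O(1/n^2)) = -372 + O(1/n) → -372.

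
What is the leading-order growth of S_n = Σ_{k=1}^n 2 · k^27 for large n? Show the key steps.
S_n ~ n^28 / 14

By integral comparison (Euler-Maclaurin), Σ_{k=1}^n 2 · k^27 = 2 · ∫_0^n x^27 dx + O(n^27) = 2 · n^28/28 = n^28 / 14 + O(n^27). (Equivalently, Faulhaber's formula gives the same leading term.)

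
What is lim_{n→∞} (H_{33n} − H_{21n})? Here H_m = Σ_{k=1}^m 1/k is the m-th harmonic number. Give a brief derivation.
lim = ln(33/21) = ln(11/7)

Euler-Maclaurin gives H_m = ln m + γ + 1/(2m) + O(1/m^2). The γ and O(1/m) terms cancel in the difference:
  H_{33n} − H_{21n} = ln(33n) − ln(21n) + O(1/n) = ln(33/21) + O(1/n).
Hence the limit is ln(33/21) = ln(11/7).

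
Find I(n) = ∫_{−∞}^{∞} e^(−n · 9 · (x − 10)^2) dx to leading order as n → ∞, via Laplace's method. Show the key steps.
I(n) = sqrt(π/(9n))

Here φ(x) = 9 · (x − 10)^2 has its unique minimum at x* = 10 with φ(x*) = 0 and φ''(x*) = 18. Laplace's method gives
  I(n) ~ e^(−n φ(x*)) · sqrt(2π / (n · φ''(x*))) = sqrt(2π / (18n)) = sqrt(π/(9n)).
This is exact: substituting u = (x − 10)·sqrt(9n) gives I(n) = (1/sqrt(9n)) ∫_{−∞}^{∞} e^(−u^2) du = sqrt(π/(9n)).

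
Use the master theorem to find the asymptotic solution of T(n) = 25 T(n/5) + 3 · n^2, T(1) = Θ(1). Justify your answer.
T(n) = Θ(n^2 log n)

log_5 25 = 2, and f(n) = 3 · n^2 = Θ(n^(log_5 25)). This is Case 2 of the master theorem: T(n) = Θ(f(n) · log n) = Θ(n^2 log n).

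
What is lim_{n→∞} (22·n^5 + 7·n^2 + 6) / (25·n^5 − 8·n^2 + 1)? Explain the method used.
lim = 22/25

For large n the leading n^5 terms dominate both numerator and denominator. Dividing top and bottom by n^5, every other term tends to 0, leaving 22/25.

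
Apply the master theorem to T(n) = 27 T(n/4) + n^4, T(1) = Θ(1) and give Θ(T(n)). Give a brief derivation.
T(n) = Θ(n^4)

log_4 27 ≈ 2.377. f(n) = n^4 dominates n^(log_4 27) since 4 > 2.377, and the regularity condition a·f(n/b) = 27·(n/4)^4 = (27/256)·n^4 ≤ c·f(n) holds with c = 27/256 ≈ 0.105 < 1. So this is Case 3: T(n) = Θ(f(n)) = Θ(n^4).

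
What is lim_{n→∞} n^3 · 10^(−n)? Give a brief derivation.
lim = 0

Exponentials with base > 1 dominate every fixed polynomial: for any fixed c, n^c / 10^n → 0 as n → ∞ (e.g. by the ratio test, or by writing 10^n = e^(n ln 10) and noting e^(n ln 10) / n^c → ∞). Hence n^3 · 10^(−n) = n^3 / 10^n → 0.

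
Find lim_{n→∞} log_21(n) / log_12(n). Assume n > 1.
lim = ln(12) / ln(21) = log_21(12)

Change of base: log_21(n) = ln n / ln 21 and log_12(n) = ln n / ln 12. The ratio is (ln n / ln 21) · (ln 12 / ln n) = ln 12 / ln 21, a constant independent of n. So the limit is ln 12 / ln 21 = log_21(12).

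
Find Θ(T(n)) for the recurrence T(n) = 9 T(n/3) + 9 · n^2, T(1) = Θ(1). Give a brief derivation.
T(n) = Θ(n^2 log n)

log_3 9 = 2, and f(n) = 9 · n^2 = Θ(n^(log_3 9)). This is Case 2 of the master theorem: T(n) = Θ(f(n) · log n) = Θ(n^2 log n).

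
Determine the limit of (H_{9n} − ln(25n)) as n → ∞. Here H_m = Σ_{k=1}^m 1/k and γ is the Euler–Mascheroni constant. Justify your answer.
lim = ln(9/25) + γ

By Euler-Maclaurin, H_m = ln m + γ + O(1/m). So
  H_{9n} − ln(25n) = ln(9n) + γ − ln(25n) + O(1/n)
                       = ln(9/25) + γ + O(1/n).
Hence the limit is ln(9/25) + γ.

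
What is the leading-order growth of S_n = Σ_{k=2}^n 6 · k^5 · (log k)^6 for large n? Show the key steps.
S_n ~ n^6 · (log n)^6

By integral comparison, S_n = ∫_1^n 6 · x^5 · (log x)^6 dx + O(n^5 · (log n)^6). For the integral, the leading term of ∫_1^n x^5 (log x)^6 dx is n^6/6 · (log n)^6 (by repeated integration by parts; each step lowers the log-exponent and produces a relatively O(1/log n) correction). Hence S_n ~ n^6 · (log n)^6.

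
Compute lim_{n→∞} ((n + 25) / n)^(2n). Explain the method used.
lim = e^50

Rewrite as (1 + 25/n)^(2n). By the standard limit (1 + x/n)^n → e^x, we have (1 + 25/n)^n → e^25, and raising to the 2nd power gives e^50.
More precisely, ln[(1 + 25/n)^(2n)] = 2n · ln(1 + 25/n) = 2n · (25/n + O(1/n^2)) = 50 + O(1/n) → 50.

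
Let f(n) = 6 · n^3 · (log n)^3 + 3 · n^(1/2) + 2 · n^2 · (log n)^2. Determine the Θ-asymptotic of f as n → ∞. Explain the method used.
f(n) ∈ Θ(n^3 · (log n)^3)

Compare the terms by growth order. For large n, n^a · (log n)^b dominates n^a' · (log n)^b' iff a > a', or (a = a' and b > b'). Ranking the 3 terms shows the dominant one is 6 · n^3 · (log n)^3. Hence f(n) ∈ Θ(n^3 · (log n)^3).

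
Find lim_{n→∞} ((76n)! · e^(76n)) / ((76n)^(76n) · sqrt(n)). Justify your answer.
lim = sqrt(2π·76)

Stirling: (76n)! ~ sqrt(2π·76n) · (76n/e)^(76n). Hence
  (76n)! · e^(76n) / (76n)^(76n) ~ sqrt(2π·76n).
Dividing by sqrt(n): sqrt(2π·76n) / sqrt(n) = sqrt(2π·76) · n^((1−1)/2), so the limit is sqrt(2π·76).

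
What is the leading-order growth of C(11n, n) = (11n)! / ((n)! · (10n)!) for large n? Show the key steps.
C(11n, n) ~ (285311670611/10000000000)^(n) · sqrt(11/(20π·n))

Write N = n. Apply Stirling to each factorial:
  (11N)! ~ sqrt(2π·11N) · (11N/e)^(11N),
  N! ~ sqrt(2π N) · (N/e)^N,
  (10N)! ~ sqrt(2π·10N) · (10N/e)^(10N).
The exponential factors combine to (11N)^(11N) / (N^N · (10N)^(10N)) = 11^(11N)/10^(10N) = (11^11/10^10)^N = (285311670611/10000000000)^N.
The square-root prefactors combine to sqrt(2π·11N) / (sqrt(2π N)·sqrt(2π·10N)) = sqrt(11 / (2π·10·N)) = sqrt(11/(20π·n)).
Substituting N = n: C(11n, n) ~ (285311670611/10000000000)^(n) · sqrt(11/(20π·n)).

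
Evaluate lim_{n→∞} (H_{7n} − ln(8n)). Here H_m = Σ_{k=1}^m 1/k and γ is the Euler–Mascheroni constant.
lim = ln(7/8) + γ

By Euler-Maclaurin, H_m = ln m + γ + O(1/m). So
  H_{7n} − ln(8n) = ln(7n) + γ − ln(8n) + O(1/n)
                       = ln(7/8) + γ + O(1/n).
Hence the limit is ln(7/8) + γ.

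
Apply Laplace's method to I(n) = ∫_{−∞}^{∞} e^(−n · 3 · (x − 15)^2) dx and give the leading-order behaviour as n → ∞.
I(n) = sqrt(π/(3n))

Here φ(x) = 3 · (x − 15)^2 has its unique minimum at x* = 15 with φ(x*) = 0 and φ''(x*) = 6. Laplace's method gives
  I(n) ~ e^(−n φ(x*)) · sqrt(2π / (n · φ''(x*))) = sqrt(2π / (6n)) = sqrt(π/(3n)).
This is exact: substituting u = (x − 15)·sqrt(3n) gives I(n) = (1/sqrt(3n)) ∫_{−∞}^{∞} e^(−u^2) du = sqrt(π/(3n)).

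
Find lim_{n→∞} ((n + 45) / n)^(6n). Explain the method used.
lim = e^270

Rewrite as (1 + 45/n)^(6n). By the standard limit (1 + x/n)^n → e^x, we have (1 + 45/n)^n → e^45, and raising to the 6th power gives e^270.
More precisely, ln[(1 + 45/n)^(6n)] = 6n · ln(1 + 45/n) = 6n · (45/n + O(1/n^2)) = 270 + O(1/n) → 270.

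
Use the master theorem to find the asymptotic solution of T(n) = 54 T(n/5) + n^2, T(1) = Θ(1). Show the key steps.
T(n) = Θ(n^(log_5 54))

Master theorem: compare f(n) = n^2 to n^(log_5 54) where log_5 54 ≈ 2.478. Since 2 < log_5 54, we have f(n) = O(n^(log_5 54 − ε)) for some ε > 0 — Case 1. Hence T(n) = Θ(n^(log_5 54)).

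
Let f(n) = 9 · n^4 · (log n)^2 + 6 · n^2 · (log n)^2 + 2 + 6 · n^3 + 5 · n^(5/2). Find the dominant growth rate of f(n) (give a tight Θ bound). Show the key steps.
f(n) ∈ Θ(n^4 · (log n)^2)

Compare the terms by growth order. For large n, n^a · (log n)^b dominates n^a' · (log n)^b' iff a > a', or (a = a' and b > b'). Ranking the 5 terms shows the dominant one is 9 · n^4 · (log n)^2. Hence f(n) ∈ Θ(n^4 · (log n)^2).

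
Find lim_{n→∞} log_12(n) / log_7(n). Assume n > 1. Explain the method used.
lim = ln(7) / ln(12) = log_12(7)

Change of base: log_12(n) = ln n / ln 12 and log_7(n) = ln n / ln 7. The ratio is (ln n / ln 12) · (ln 7 / ln n) = ln 7 / ln 12, a constant independent of n. So the limit is ln 7 / ln 12 = log_12(7).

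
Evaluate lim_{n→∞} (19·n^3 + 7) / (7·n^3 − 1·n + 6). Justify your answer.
lim = 19/7

For large n the leading n^3 terms dominate both numerator and denominator. Dividing top and bottom by n^3, every other term tends to 0, leaving 19/7.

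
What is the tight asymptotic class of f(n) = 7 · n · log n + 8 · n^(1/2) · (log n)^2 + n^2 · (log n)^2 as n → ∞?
f(n) ∈ Θ(n^2 · (log n)^2)

Compare the terms by growth order. For large n, n^a · (log n)^b dominates n^a' · (log n)^b' iff a > a', or (a = a' and b > b'). Ranking the 3 terms shows the dominant one is n^2 · (log n)^2. Hence f(n) ∈ Θ(n^2 · (log n)^2).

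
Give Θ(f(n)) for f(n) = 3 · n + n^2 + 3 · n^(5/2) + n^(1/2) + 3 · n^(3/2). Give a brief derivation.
f(n) ∈ Θ(n^(5/2))

Compare the terms by growth order. For large n, n^a · (log n)^b dominates n^a' · (log n)^b' iff a > a', or (a = a' and b > b'). Ranking the 5 terms shows the dominant one is 3 · n^(5/2). Hence f(n) ∈ Θ(n^(5/2)).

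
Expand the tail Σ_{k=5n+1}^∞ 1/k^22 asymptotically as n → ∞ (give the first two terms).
Σ_{k>5n} 1/k^22 = 1/(21 · (5n)^21) − 1/(2 · (5n)^22) + O(1/(5n)^23)

Compare to the integral: ∫_{5n}^∞ x^(−22) dx = [−x^(−21)/21]_{5n}^∞ = 1/((22−1)·(5n)^21). The Euler-Maclaurin correction adds −f(5n)/2 = −1/(2·(5n)^22). Euler-Maclaurin then gives
  Σ_{k>5n} 1/k^22 = ∫_{5n}^∞ dx/x^22 − 1/(2·(5n)^22) + O(1/(5n)^23).
(Equivalently this is ζ(22) − Σ_{k≤5n} 1/k^22.)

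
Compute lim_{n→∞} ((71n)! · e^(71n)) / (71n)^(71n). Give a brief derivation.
lim = ∞

Stirling: (71n)! ~ sqrt(2π·71n) · (71n/e)^(71n). Hence
  (71n)! · e^(71n) / (71n)^(71n) ~ sqrt(2π·71n) = sqrt(2π·71) · sqrt(n) → ∞.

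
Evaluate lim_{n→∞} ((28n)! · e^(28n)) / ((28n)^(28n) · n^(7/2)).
lim = 0

Stirling: (28n)! ~ sqrt(2π·28n) · (28n/e)^(28n). Hence
  (28n)! · e^(28n) / (28n)^(28n) ~ sqrt(2π·28n).
Dividing by n^(7/2): sqrt(2π·28n) / n^(7/2) = sqrt(2π·28) · n^((1−7)/2), so the expression behaves like sqrt(2π·28) · n^((1−7)/2) → 0.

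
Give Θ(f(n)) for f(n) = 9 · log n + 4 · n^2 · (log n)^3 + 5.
f(n) ∈ Θ(n^2 · (log n)^3)

Compare the terms by growth order. For large n, n^a · (log n)^b dominates n^a' · (log n)^b' iff a > a', or (a = a' and b > b'). Ranking the 3 terms shows the dominant one is 4 · n^2 · (log n)^3. Hence f(n) ∈ Θ(n^2 · (log n)^3).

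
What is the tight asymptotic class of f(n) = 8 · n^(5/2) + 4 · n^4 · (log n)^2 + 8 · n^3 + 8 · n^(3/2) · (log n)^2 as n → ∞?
f(n) ∈ Θ(n^4 · (log n)^2)

Compare the terms by growth order. For large n, n^a · (log n)^b dominates n^a' · (log n)^b' iff a > a', or (a = a' and b > b'). Ranking the 4 terms shows the dominant one is 4 · n^4 · (log n)^2. Hence f(n) ∈ Θ(n^4 · (log n)^2).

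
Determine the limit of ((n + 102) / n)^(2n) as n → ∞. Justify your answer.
lim = e^204

Rewrite as (1 + 102/n)^(2n). By the standard limit (1 + x/n)^n → e^x, we have (1 + 102/n)^n → e^102, and raising to the 2nd power gives e^204.
More precisely, ln[(1 + 102/n)^(2n)] = 2n · ln(1 + 102/n) = 2n · (102/n + O(1/n^2)) = 204 + O(1/n) → 204.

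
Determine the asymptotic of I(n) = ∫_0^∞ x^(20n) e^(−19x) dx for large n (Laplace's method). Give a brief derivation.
I(n) ~ (sqrt(2π·20n) / 19) · (20n/(19e))^(20n)

Write the integrand as exp(20n ln x − 19x) and set f(x) = 20n ln x − 19x. Then f'(x) = 20n/x − 19 = 0 at x* = 20n/19, and f''(x*) = −20n/x*^2 = −19^2/(20n). Laplace's method (interior maximum) gives
  I(n) ~ e^(f(x*)) · sqrt(2π / |f''(x*)|)
        = exp(20n ln(20n/19) − 20n) · sqrt(2π · 20n / 19^2)
        = (20n/19)^(20n) e^(−20n) · sqrt(2π·20n) / 19
        = (sqrt(2π·20n) / 19) · (20n/(19e))^(20n).
This matches Γ(20n+1)/19^(20n+1) with Stirling applied to Γ.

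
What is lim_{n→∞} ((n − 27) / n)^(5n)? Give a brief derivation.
lim = e^(−135)

Rewrite as (1 − 27/n)^(5n). By the standard limit (1 + x/n)^n → e^x, we have (1 − 27/n)^n → e^(−27), and raising to the 5th power gives e^(−135).
More precisely, ln[(1 − 27/n)^(5n)] = 5n · ln(1 − 27/n) = 5n · (-27/n + O(1/n^2)) = -135 + O(1/n) → -135.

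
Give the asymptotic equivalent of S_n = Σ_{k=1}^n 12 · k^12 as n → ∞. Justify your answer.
S_n ~ 12 · n^13 / 13

By integral comparison (Euler-Maclaurin), Σ_{k=1}^n 12 · k^12 = 12 · ∫_0^n x^12 dx + O(n^12) = 12 · n^13/13 + O(n^12). (Equivalently, Faulhaber's formula gives the same leading term.)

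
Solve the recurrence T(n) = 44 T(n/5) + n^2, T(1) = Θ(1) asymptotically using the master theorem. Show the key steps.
T(n) = Θ(n^(log_5 44))

Master theorem: compare f(n) = n^2 to n^(log_5 44) where log_5 44 ≈ 2.351. Since 2 < log_5 44, we have f(n) = O(n^(log_5 44 − ε)) for some ε > 0 — Case 1. Hence T(n) = Θ(n^(log_5 44)).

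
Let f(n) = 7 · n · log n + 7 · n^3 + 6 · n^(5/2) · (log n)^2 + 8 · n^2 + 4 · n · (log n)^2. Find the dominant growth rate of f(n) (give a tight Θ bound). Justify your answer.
f(n) ∈ Θ(n^3)

Compare the terms by growth order. For large n, n^a · (log n)^b dominates n^a' · (log n)^b' iff a > a', or (a = a' and b > b'). Ranking the 5 terms shows the dominant one is 7 · n^3. Hence f(n) ∈ Θ(n^3).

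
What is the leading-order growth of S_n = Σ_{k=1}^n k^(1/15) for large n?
S_n ~ (15/16) · n^(16/15)

Integral comparison: Σ_{k=1}^n k^(1/15) = ∫_0^n x^(1/15) dx + O(n^(1/15)). The integral is n^(1 + 1/15) / (1 + 1/15) = n^((1+15)/15) / ((1+15)/15) = (15/16) · n^(16/15).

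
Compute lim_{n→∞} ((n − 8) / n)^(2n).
lim = e^(−16)

Rewrite as (1 − 8/n)^(2n). By the standard limit (1 + x/n)^n → e^x, we have (1 − 8/n)^n → e^(−8), and raising to the 2nd power gives e^(−16).
More precisely, ln[(1 − 8/n)^(2n)] = 2n · ln(1 − 8/n) = 2n · (-8/n + O(1/n^2)) = -16 + O(1/n) → -16.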